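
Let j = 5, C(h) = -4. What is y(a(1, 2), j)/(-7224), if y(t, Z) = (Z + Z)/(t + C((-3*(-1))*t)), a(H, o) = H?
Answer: 5/10836 ≈ 0.00046142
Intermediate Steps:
y(t, Z) = 2*Z/(-4 + t) (y(t, Z) = (Z + Z)/(t - 4) = (2*Z)/(-4 + t) = 2*Z/(-4 + t))
y(a(1, 2), j)/(-7224) = (2*5/(-4 + 1))/(-7224) = (2*5/(-3))*(-1/7224) = (2*5*(-1/3))*(-1/7224) = -10/3*(-1/7224) = 5/10836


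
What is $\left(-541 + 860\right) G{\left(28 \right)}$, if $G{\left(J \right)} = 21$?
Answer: $6699$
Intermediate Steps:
$\left(-541 + 860\right) G{\left(28 \right)} = \left(-541 + 860\right) 21 = 319 \cdot 21 = 6699$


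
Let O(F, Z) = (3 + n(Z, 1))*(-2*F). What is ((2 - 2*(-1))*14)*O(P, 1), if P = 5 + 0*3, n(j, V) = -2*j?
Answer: -560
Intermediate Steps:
P = 5 (P = 5 + 0 = 5)
O(F, Z) = -2*F*(3 - 2*Z) (O(F, Z) = (3 - 2*Z)*(-2*F) = -2*F*(3 - 2*Z))
((2 - 2*(-1))*14)*O(P, 1) = ((2 - 2*(-1))*14)*(2*5*(-3 + 2*1)) = ((2 + 2)*14)*(2*5*(-3 + 2)) = (4*14)*(2*5*(-1)) = 56*(-10) = -560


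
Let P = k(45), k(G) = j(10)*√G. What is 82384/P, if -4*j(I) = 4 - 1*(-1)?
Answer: -329536*√5/75 ≈ -9824.9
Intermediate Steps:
j(I) = -5/4 (j(I) = -(4 - 1*(-1))/4 = -(4 + 1)/4 = -¼*5 = -5/4)
k(G) = -5*√G/4
P = -15*√5/4 ≈ -8.3853
82384/P = 82384/((-15*√5/4)) = 82384*(-4*√5/75) = -329536*√5/75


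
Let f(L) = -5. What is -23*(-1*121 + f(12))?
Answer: 2898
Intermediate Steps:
-23*(-1*121 + f(12)) = -23*(-1*121 - 5) = -23*(-121 - 5) = -23*(-126) = 2898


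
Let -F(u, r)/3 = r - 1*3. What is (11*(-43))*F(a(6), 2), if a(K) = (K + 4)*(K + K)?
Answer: -1419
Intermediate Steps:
a(K) = 2*K*(4 + K) (a(K) = (4 + K)*(2*K) = 2*K*(4 + K))
F(u, r) = 9 - 3*r (F(u, r) = -3*(r - 1*3) = -3*(r - 3) = -3*(-3 + r) = 9 - 3*r)
(11*(-43))*F(a(6), 2) = (11*(-43))*(9 - 3*2) = -473*(9 - 6) = -473*3 = -1419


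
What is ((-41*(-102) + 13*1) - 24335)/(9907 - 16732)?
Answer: 4028/1365 ≈ 2.9509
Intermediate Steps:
((-41*(-102) + 13*1) - 24335)/(9907 - 16732) = ((4182 + 13) - 24335)/(-6825) = (4195 - 24335)*(-1/6825) = -20140*(-1/6825) = 4028/1365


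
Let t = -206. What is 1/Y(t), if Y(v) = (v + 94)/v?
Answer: 103/56 ≈ 1.8393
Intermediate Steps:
Y(v) = (94 + v)/v
1/Y(t) = 1/((94 - 206)/(-206)) = 1/(-1/206*(-112)) = 1/(56/103) = 103/56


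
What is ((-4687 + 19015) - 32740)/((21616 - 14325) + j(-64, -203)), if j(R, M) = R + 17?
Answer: -4603/1811 ≈ -2.5417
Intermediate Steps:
j(R, M) = 17 + R
((-4687 + 19015) - 32740)/((21616 - 14325) + j(-64, -203)) = ((-4687 + 19015) - 32740)/((21616 - 14325) + (17 - 64)) = (14328 - 32740)/(7291 - 47) = -18412/7244 = -18412*1/7244 = -4603/1811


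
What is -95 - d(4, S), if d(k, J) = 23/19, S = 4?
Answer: -1828/19 ≈ -96.211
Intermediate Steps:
d(k, J) = 23/19 (d(k, J) = 23*(1/19) = 23/19)
-95 - d(4, S) = -95 - 1*23/19 = -95 - 23/19 = -1828/19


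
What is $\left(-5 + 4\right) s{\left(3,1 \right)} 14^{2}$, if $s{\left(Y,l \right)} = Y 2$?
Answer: $-1176$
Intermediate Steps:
$s{\left(Y,l \right)} = 2 Y$
$\left(-5 + 4\right) s{\left(3,1 \right)} 14^{2} = \left(-5 + 4\right) 2 \cdot 3 \cdot 14^{2} = \left(-1\right) 6 \cdot 196 = \left(-6\right) 196 = -1176$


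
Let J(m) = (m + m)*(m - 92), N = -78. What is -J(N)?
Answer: -26520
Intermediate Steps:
J(m) = 2*m*(-92 + m) (J(m) = (2*m)*(-92 + m) = 2*m*(-92 + m))
-J(N) = -2*(-78)*(-92 - 78) = -2*(-78)*(-170) = -1*26520 = -26520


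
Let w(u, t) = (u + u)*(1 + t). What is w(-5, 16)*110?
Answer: -18700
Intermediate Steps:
w(u, t) = 2*u*(1 + t) (w(u, t) = (2*u)*(1 + t) = 2*u*(1 + t))
w(-5, 16)*110 = (2*(-5)*(1 + 16))*110 = (2*(-5)*17)*110 = -170*110 = -18700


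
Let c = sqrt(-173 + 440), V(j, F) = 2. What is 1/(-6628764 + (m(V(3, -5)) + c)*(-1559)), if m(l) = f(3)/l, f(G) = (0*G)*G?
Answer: -2209588/14646621076423 + 1559*sqrt(267)/43939863229269 ≈ -1.5028e-7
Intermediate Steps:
f(G) = 0 (f(G) = 0*G = 0)
c = sqrt(267) ≈ 16.340
m(l) = 0 (m(l) = 0/l = 0)
1/(-6628764 + (m(V(3, -5)) + c)*(-1559)) = 1/(-6628764 + (0 + sqrt(267))*(-1559)) = 1/(-6628764 + sqrt(267)*(-1559)) = 1/(-6628764 - 1559*sqrt(267))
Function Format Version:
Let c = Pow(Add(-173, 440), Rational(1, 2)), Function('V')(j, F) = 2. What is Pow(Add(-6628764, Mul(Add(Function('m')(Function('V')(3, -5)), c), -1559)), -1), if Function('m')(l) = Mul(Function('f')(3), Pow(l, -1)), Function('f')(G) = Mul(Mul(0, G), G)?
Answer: Add(Rational(-2209588, 14646621076423), Mul(Rational(1559, 43939863229269), Pow(267, Rational(1, 2)))) ≈ -1.5028e-7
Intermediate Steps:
Function('f')(G) = 0 (Function('f')(G) = Mul(0, G) = 0)
c = Pow(267, Rational(1, 2)) ≈ 16.340
Function('m')(l) = 0 (Function('m')(l) = Mul(0, Pow(l, -1)) = 0)
Pow(Add(-6628764, Mul(Add(Function('m')(Function('V')(3, -5)), c), -1559)), -1) = Pow(Add(-6628764, Mul(Add(0, Pow(267, Rational(1, 2))), -1559)), -1) = Pow(Add(-6628764, Mul(Pow(267, Rational(1, 2)), -1559)), -1) = Pow(Add(-6628764, Mul(-1559, Pow(267, Rational(1, 2)))), -1)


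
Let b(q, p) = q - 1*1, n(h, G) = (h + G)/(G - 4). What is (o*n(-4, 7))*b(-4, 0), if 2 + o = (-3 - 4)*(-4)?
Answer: -130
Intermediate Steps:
n(h, G) = (G + h)/(-4 + G)
b(q, p) = -1 + q (b(q, p) = q - 1 = -1 + q)
o = 26 (o = -2 + (-3 - 4)*(-4) = -2 - 7*(-4) = -2 + 28 = 26)
(o*n(-4, 7))*b(-4, 0) = (26*((7 - 4)/(-4 + 7)))*(-1 - 4) = (26*(3/3))*(-5) = (26*((1/3)*3))*(-5) = (26*1)*(-5) = 26*(-5) = -130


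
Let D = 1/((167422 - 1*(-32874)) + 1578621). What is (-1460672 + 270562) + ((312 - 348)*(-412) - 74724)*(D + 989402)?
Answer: -15059410349849470/254131 ≈ -5.9258e+10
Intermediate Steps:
D = 1/1778917 (D = 1/((167422 + 32874) + 1578621) = 1/(200296 + 1578621) = 1/1778917 ≈ 5.6214e-7)
(-1460672 + 270562) + ((312 - 348)*(-412) - 74724)*(D + 989402) = (-1460672 + 270562) + ((312 - 348)*(-412) - 74724)*(1/1778917 + 989402) = -1190110 + (-36*(-412) - 74724)*(1760064037635/1778917) = -1190110 + (14832 - 74724)*(1760064037635/1778917) = -1190110 - 59892*1760064037635/1778917 = -1190110 - 15059107906005060/254131 = -15059410349849470/254131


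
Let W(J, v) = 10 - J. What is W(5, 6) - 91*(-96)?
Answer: 8741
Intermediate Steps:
W(5, 6) - 91*(-96) = (10 - 1*5) - 91*(-96) = (10 - 5) + 8736 = 5 + 8736 = 8741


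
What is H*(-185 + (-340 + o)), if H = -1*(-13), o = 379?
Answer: -1898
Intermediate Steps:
H = 13
H*(-185 + (-340 + o)) = 13*(-185 + (-340 + 379)) = 13*(-185 + 39) = 13*(-146) = -1898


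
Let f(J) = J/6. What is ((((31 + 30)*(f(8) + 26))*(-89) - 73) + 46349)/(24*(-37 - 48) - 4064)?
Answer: 153175/9156 ≈ 16.729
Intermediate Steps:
f(J) = J/6 (f(J) = J*(1/6) = J/6)
((((31 + 30)*(f(8) + 26))*(-89) - 73) + 46349)/(24*(-37 - 48) - 4064) = ((((31 + 30)*((1/6)*8 + 26))*(-89) - 73) + 46349)/(24*(-37 - 48) - 4064) = (((61*(4/3 + 26))*(-89) - 73) + 46349)/(24*(-85) - 4064) = (((61*(82/3))*(-89) - 73) + 46349)/(-2040 - 4064) = (((5002/3)*(-89) - 73) + 46349)/(-6104) = ((-445178/3 - 73) + 46349)*(-1/6104) = (-445397/3 + 46349)*(-1/6104) = -306350/3*(-1/6104) = 153175/9156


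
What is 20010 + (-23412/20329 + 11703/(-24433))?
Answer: 9938126188887/496698457 ≈ 20008.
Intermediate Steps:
20010 + (-23412/20329 + 11703/(-24433)) = 20010 + (-23412*1/20329 + 11703*(-1/24433)) = 20010 + (-23412/20329 - 11703/24433) = 20010 - 809935683/496698457 = 9938126188887/496698457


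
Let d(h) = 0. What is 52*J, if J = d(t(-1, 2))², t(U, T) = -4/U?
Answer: 0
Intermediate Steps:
J = 0 (J = 0² = 0)
52*J = 52*0 = 0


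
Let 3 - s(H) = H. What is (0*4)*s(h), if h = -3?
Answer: 0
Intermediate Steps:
s(H) = 3 - H
(0*4)*s(h) = (0*4)*(3 - 1*(-3)) = 0*(3 + 3) = 0*6 = 0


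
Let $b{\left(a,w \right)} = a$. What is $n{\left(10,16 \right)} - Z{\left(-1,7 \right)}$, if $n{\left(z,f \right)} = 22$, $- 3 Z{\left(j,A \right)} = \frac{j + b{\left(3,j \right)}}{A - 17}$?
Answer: $\frac{329}{15} \approx 21.933$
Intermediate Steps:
$Z{\left(j,A \right)} = - \frac{3 + j}{3 \left(-17 + A\right)}$ ($Z{\left(j,A \right)} = - \frac{\left(j + 3\right) \frac{1}{A - 17}}{3} = - \frac{\left(3 + j\right) \frac{1}{-17 + A}}{3} = - \frac{\frac{1}{-17 + A} \left(3 + j\right)}{3} = - \frac{3 + j}{3 \left(-17 + A\right)}$)
$n{\left(10,16 \right)} - Z{\left(-1,7 \right)} = 22 - \frac{-3 - -1}{3 \left(-17 + 7\right)} = 22 - \frac{-3 + 1}{3 \left(-10\right)} = 22 - \frac{1}{3} \left(- \frac{1}{10}\right) \left(-2\right) = 22 - \frac{1}{15} = \frac{329}{15}$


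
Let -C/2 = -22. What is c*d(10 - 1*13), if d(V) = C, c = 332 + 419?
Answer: 33044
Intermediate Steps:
C = 44 (C = -2*(-22) = 44)
c = 751
d(V) = 44
c*d(10 - 1*13) = 751*44 = 33044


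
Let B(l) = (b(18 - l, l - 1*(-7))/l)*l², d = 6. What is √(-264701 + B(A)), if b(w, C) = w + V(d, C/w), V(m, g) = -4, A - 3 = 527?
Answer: I*√538181 ≈ 733.61*I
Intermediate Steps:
A = 530 (A = 3 + 527 = 530)
b(w, C) = -4 + w (b(w, C) = w - 4 = -4 + w)
B(l) = l*(14 - l) (B(l) = ((-4 + (18 - l))/l)*l² = ((14 - l)/l)*l² = l*(14 - l))
√(-264701 + B(A)) = √(-264701 + 530*(14 - 1*530)) = √(-264701 + 530*(14 - 530)) = √(-264701 + 530*(-516)) = √(-264701 - 273480) = √(-538181) = I*√538181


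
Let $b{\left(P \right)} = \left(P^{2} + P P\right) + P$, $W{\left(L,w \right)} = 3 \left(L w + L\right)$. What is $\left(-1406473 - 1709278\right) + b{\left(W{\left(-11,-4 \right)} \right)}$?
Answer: $-3096050$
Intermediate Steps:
$W{\left(L,w \right)} = 3 L + 3 L w$ ($W{\left(L,w \right)} = 3 \left(L + L w\right) = 3 L + 3 L w$)
$b{\left(P \right)} = P + 2 P^{2}$ ($b{\left(P \right)} = \left(P^{2} + P^{2}\right) + P = 2 P^{2} + P = P + 2 P^{2}$)
$\left(-1406473 - 1709278\right) + b{\left(W{\left(-11,-4 \right)} \right)} = \left(-1406473 - 1709278\right) + 3 \left(-11\right) \left(1 - 4\right) \left(1 + 2 \cdot 3 \left(-11\right) \left(1 - 4\right)\right) = -3115751 + 3 \left(-11\right) \left(-3\right) \left(1 + 2 \cdot 3 \left(-11\right) \left(-3\right)\right) = -3115751 + 99 \left(1 + 2 \cdot 99\right) = -3115751 + 99 \left(1 + 198\right) = -3115751 + 99 \cdot 199 = -3115751 + 19701 = -3096050$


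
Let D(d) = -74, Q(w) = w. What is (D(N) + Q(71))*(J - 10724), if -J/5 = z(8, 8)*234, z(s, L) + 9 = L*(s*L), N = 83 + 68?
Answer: 1797702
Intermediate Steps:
N = 151
z(s, L) = -9 + s*L**2 (z(s, L) = -9 + L*(s*L) = -9 + L*(L*s) = -9 + s*L**2)
J = -588510 (J = -5*(-9 + 8*8**2)*234 = -5*(-9 + 8*64)*234 = -5*(-9 + 512)*234 = -2515*234 = -5*117702 = -588510)
(D(N) + Q(71))*(J - 10724) = (-74 + 71)*(-588510 - 10724) = -3*(-599234) = 1797702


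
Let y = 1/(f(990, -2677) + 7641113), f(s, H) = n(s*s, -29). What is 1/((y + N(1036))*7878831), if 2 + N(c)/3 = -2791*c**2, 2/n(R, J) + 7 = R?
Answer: -2496333787837/176752287171542308315816543697 ≈ -1.4123e-17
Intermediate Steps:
n(R, J) = 2/(-7 + R)
f(s, H) = 2/(-7 + s**2) (f(s, H) = 2/(-7 + s*s) = 2/(-7 + s**2))
y = 980093/7489001363511 (y = 1/(2/(-7 + 990**2) + 7641113) = 1/(2/(-7 + 980100) + 7641113) = 1/(2/980093 + 7641113) = 1/(7489001363511/980093) = 980093/7489001363511 ≈ 1.3087e-7)
N(c) = -6 - 8373*c**2 (N(c) = -6 + 3*(-2791*c**2) = -6 - 8373*c**2)
1/((y + N(1036))*7878831) = 1/((980093/7489001363511 + (-6 - 8373*1036**2))*7878831) = (1/7878831)/(980093/7489001363511 + (-6 - 8373*1073296)) = (1/7878831)/(980093/7489001363511 + (-6 - 8986707408)) = (1/7878831)/(980093/7489001363511 - 8986707414) = (1/7878831)/(-67301464076920411790461/7489001363511) = -7489001363511/67301464076920411790461*1/7878831 = -2496333787837/176752287171542308315816543697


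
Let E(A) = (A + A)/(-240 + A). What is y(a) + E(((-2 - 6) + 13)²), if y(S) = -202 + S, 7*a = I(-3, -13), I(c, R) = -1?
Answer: -60915/301 ≈ -202.38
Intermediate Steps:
a = -⅐ (a = (⅐)*(-1) = -⅐ ≈ -0.14286)
E(A) = 2*A/(-240 + A) (E(A) = (2*A)/(-240 + A) = 2*A/(-240 + A))
y(a) + E(((-2 - 6) + 13)²) = (-202 - ⅐) + 2*((-2 - 6) + 13)²/(-240 + ((-2 - 6) + 13)²) = -1415/7 + 2*(-8 + 13)²/(-240 + (-8 + 13)²) = -1415/7 + 2*5²/(-240 + 5²) = -1415/7 + 2*25/(-240 + 25) = -1415/7 + 2*25/(-215) = -1415/7 + 2*25*(-1/215) = -1415/7 - 10/43 = -60915/301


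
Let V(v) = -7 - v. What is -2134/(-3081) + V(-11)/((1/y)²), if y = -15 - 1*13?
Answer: 9664150/3081 ≈ 3136.7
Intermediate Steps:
y = -28 (y = -15 - 13 = -28)
-2134/(-3081) + V(-11)/((1/y)²) = -2134/(-3081) + (-7 - 1*(-11))/((1/(-28))²) = -2134*(-1/3081) + (-7 + 11)/((-1/28)²) = 2134/3081 + 4/(1/784) = 2134/3081 + 4*784 = 2134/3081 + 3136 = 9664150/3081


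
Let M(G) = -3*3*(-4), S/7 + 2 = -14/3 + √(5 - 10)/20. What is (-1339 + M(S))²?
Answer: 1697809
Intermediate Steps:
S = -140/3 + 7*I*√5/20 (S = -14 + 7*(-14/3 + √(5 - 10)/20) = -14 + 7*(-14*⅓ + √(-5)*(1/20)) = -14 + 7*(-14/3 + (I*√5)*(1/20)) = -14 + 7*(-14/3 + I*√5/20) = -14 + (-98/3 + 7*I*√5/20) = -140/3 + 7*I*√5/20 ≈ -46.667 + 0.78262*I)
M(G) = 36 (M(G) = -9*(-4) = 36)
(-1339 + M(S))² = (-1339 + 36)² = (-1303)² = 1697809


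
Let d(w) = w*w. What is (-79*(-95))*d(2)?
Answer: 30020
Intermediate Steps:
d(w) = w**2
(-79*(-95))*d(2) = -79*(-95)*2**2 = 7505*4 = 30020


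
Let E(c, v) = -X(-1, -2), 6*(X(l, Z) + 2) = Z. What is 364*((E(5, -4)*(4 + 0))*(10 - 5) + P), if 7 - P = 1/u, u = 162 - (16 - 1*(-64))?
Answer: 2402218/123 ≈ 19530.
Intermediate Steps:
X(l, Z) = -2 + Z/6
E(c, v) = 7/3 (E(c, v) = -(-2 + (1/6)*(-2)) = -(-2 - 1/3) = -1*(-7/3) = 7/3)
u = 82 (u = 162 - (16 + 64) = 162 - 1*80 = 162 - 80 = 82)
P = 573/82 (P = 7 - 1/82 = 573/82 ≈ 6.9878)
364*((E(5, -4)*(4 + 0))*(10 - 5) + P) = 364*((7*(4 + 0)/3)*(10 - 5) + 573/82) = 364*(((7/3)*4)*5 + 573/82) = 364*((28/3)*5 + 573/82) = 364*(140/3 + 573/82) = 364*(13199/246) = 2402218/123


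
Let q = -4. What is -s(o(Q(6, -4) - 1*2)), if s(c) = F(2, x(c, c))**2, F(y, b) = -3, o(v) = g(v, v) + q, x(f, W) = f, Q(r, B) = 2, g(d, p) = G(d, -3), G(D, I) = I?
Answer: -9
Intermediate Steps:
g(d, p) = -3
o(v) = -7 (o(v) = -3 - 4 = -7)
s(c) = 9 (s(c) = (-3)**2 = 9)
-s(o(Q(6, -4) - 1*2)) = -1*9 = -9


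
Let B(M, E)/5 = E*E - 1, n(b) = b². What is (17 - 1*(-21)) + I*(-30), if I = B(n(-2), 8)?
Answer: -9412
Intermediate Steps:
B(M, E) = -5 + 5*E² (B(M, E) = 5*(E*E - 1) = 5*(E² - 1) = 5*(-1 + E²) = -5 + 5*E²)
I = 315 (I = -5 + 5*8² = -5 + 5*64 = -5 + 320 = 315)
(17 - 1*(-21)) + I*(-30) = (17 - 1*(-21)) + 315*(-30) = (17 + 21) - 9450 = 38 - 9450 = -9412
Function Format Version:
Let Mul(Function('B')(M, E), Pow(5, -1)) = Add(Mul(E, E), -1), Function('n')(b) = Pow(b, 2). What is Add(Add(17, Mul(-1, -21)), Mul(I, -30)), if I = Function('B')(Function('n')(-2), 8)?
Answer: -9412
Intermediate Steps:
Function('B')(M, E) = Add(-5, Mul(5, Pow(E, 2))) (Function('B')(M, E) = Mul(5, Add(Mul(E, E), -1)) = Mul(5, Add(Pow(E, 2), -1)) = Mul(5, Add(-1, Pow(E, 2))) = Add(-5, Mul(5, Pow(E, 2))))
I = 315 (I = Add(-5, Mul(5, Pow(8, 2))) = Add(-5, Mul(5, 64)) = Add(-5, 320) = 315)
Add(Add(17, Mul(-1, -21)), Mul(I, -30)) = Add(Add(17, Mul(-1, -21)), Mul(315, -30)) = Add(Add(17, 21), -9450) = Add(38, -9450) = -9412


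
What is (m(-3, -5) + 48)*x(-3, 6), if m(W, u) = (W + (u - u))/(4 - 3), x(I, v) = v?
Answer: 270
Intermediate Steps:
m(W, u) = W (m(W, u) = (W + 0)/1 = W*1 = W)
(m(-3, -5) + 48)*x(-3, 6) = (-3 + 48)*6 = 45*6 = 270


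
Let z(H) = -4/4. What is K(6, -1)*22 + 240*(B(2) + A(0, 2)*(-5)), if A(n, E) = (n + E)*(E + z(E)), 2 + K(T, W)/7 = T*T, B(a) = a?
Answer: 3316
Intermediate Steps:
z(H) = -1 (z(H) = -4*¼ = -1)
K(T, W) = -14 + 7*T² (K(T, W) = -14 + 7*(T*T) = -14 + 7*T²)
A(n, E) = (-1 + E)*(E + n) (A(n, E) = (n + E)*(E - 1) = (E + n)*(-1 + E) = (-1 + E)*(E + n))
K(6, -1)*22 + 240*(B(2) + A(0, 2)*(-5)) = (-14 + 7*6²)*22 + 240*(2 + (2² - 1*2 - 1*0 + 2*0)*(-5)) = (-14 + 7*36)*22 + 240*(2 + (4 - 2 + 0 + 0)*(-5)) = (-14 + 252)*22 + 240*(2 + 2*(-5)) = 238*22 + 240*(2 - 10) = 5236 + 240*(-8) = 5236 - 1920 = 3316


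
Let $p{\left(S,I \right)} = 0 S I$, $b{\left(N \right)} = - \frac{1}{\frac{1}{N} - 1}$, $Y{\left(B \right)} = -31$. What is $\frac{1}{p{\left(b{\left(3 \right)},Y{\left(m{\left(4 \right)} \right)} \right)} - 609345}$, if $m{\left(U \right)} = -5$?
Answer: $- \frac{1}{609345} \approx -1.6411 \cdot 10^{-6}$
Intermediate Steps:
$b{\left(N \right)} = - \frac{1}{-1 + \frac{1}{N}}$
$p{\left(S,I \right)} = 0$ ($p{\left(S,I \right)} = 0 I = 0$)
$\frac{1}{p{\left(b{\left(3 \right)},Y{\left(m{\left(4 \right)} \right)} \right)} - 609345} = \frac{1}{0 - 609345} = \frac{1}{-609345} = - \frac{1}{609345}$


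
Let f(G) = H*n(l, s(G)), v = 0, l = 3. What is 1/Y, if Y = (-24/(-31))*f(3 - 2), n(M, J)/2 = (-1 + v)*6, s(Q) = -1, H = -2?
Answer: 31/576 ≈ 0.053819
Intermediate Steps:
n(M, J) = -12 (n(M, J) = 2*((-1 + 0)*6) = 2*(-1*6) = 2*(-6) = -12)
f(G) = 24 (f(G) = -2*(-12) = 24)
Y = 576/31 (Y = -24/(-31)*24 = -24*(-1/31)*24 = (24/31)*24 = 576/31 ≈ 18.581)
1/Y = 1/(576/31) = 31/576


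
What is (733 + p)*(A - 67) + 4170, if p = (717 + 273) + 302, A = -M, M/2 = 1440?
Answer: -5963505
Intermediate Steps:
M = 2880 (M = 2*1440 = 2880)
A = -2880 (A = -1*2880 = -2880)
p = 1292 (p = 990 + 302 = 1292)
(733 + p)*(A - 67) + 4170 = (733 + 1292)*(-2880 - 67) + 4170 = 2025*(-2947) + 4170 = -5967675 + 4170 = -5963505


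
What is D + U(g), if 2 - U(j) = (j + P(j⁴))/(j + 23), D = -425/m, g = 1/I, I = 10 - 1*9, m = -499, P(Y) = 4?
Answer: 31657/11976 ≈ 2.6434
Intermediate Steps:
I = 1 (I = 10 - 9 = 1)
g = 1 (g = 1/1 = 1)
D = 425/499 (D = -425/(-499) = -425*(-1/499) = 425/499 ≈ 0.85170)
U(j) = 2 - (4 + j)/(23 + j) (U(j) = 2 - (j + 4)/(j + 23) = 2 - (4 + j)/(23 + j))
D + U(g) = 425/499 + (42 + 1)/(23 + 1) = 425/499 + 43/24 = 31657/11976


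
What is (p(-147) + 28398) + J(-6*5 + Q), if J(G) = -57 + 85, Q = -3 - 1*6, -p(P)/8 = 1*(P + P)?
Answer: 30778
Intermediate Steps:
p(P) = -16*P (p(P) = -8*(P + P) = -8*2*P = -16*P)
Q = -9 (Q = -3 - 6 = -9)
J(G) = 28
(p(-147) + 28398) + J(-6*5 + Q) = (-16*(-147) + 28398) + 28 = (2352 + 28398) + 28 = 30750 + 28 = 30778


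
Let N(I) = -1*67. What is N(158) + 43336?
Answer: 43269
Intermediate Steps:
N(I) = -67
N(158) + 43336 = -67 + 43336 = 43269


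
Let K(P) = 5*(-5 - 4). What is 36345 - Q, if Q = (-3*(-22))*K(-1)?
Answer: 39315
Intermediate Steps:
K(P) = -45 (K(P) = 5*(-9) = -45)
Q = -2970 (Q = -3*(-22)*(-45) = 66*(-45) = -2970)
36345 - Q = 36345 - 1*(-2970) = 36345 + 2970 = 39315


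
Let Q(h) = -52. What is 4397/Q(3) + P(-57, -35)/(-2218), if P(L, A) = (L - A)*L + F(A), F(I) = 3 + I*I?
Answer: -4940805/57668 ≈ -85.677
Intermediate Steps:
F(I) = 3 + I**2
P(L, A) = 3 + A**2 + L*(L - A) (P(L, A) = (L - A)*L + (3 + A**2) = L*(L - A) + (3 + A**2) = 3 + A**2 + L*(L - A))
4397/Q(3) + P(-57, -35)/(-2218) = 4397/(-52) + (3 + (-35)**2 + (-57)**2 - 1*(-35)*(-57))/(-2218) = 4397*(-1/52) + (3 + 1225 + 3249 - 1995)*(-1/2218) = -4397/52 + 2482*(-1/2218) = -4397/52 - 1241/1109 = -4940805/57668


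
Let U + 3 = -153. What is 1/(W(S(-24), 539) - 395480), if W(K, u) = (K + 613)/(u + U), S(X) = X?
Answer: -383/151468251 ≈ -2.5286e-6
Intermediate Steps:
U = -156 (U = -3 - 153 = -156)
W(K, u) = (613 + K)/(-156 + u) (W(K, u) = (K + 613)/(u - 156) = (613 + K)/(-156 + u))
1/(W(S(-24), 539) - 395480) = 1/((613 - 24)/(-156 + 539) - 395480) = 1/(589/383 - 395480) = 1/(-151468251/383) = -383/151468251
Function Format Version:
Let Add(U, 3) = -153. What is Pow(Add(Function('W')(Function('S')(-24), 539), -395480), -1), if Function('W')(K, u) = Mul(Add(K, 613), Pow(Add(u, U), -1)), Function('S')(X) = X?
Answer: Rational(-383, 151468251) ≈ -2.5286e-6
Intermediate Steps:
U = -156 (U = Add(-3, -153) = -156)
Function('W')(K, u) = Mul(Pow(Add(-156, u), -1), Add(613, K)) (Function('W')(K, u) = Mul(Add(K, 613), Pow(Add(u, -156), -1)) = Mul(Add(613, K), Pow(Add(-156, u), -1)) = Mul(Pow(Add(-156, u), -1), Add(613, K)))
Pow(Add(Function('W')(Function('S')(-24), 539), -395480), -1) = Pow(Add(Mul(Pow(Add(-156, 539), -1), Add(613, -24)), -395480), -1) = Pow(Add(Mul(Pow(383, -1), 589), -395480), -1) = Pow(Add(Mul(Rational(1, 383), 589), -395480), -1) = Pow(Add(Rational(589, 383), -395480), -1) = Pow(Rational(-151468251, 383), -1) = Rational(-383, 151468251)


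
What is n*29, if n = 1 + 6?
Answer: 203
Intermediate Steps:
n = 7
n*29 = 7*29 = 203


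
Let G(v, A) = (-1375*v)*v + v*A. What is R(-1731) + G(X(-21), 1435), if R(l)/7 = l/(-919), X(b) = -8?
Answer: -91410003/919 ≈ -99467.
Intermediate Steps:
R(l) = -7*l/919 (R(l) = 7*(l/(-919)) = 7*(l*(-1/919)) = 7*(-l/919) = -7*l/919)
G(v, A) = -1375*v² + A*v
R(-1731) + G(X(-21), 1435) = -7/919*(-1731) - 8*(1435 - 1375*(-8)) = 12117/919 - 8*(1435 + 11000) = 12117/919 - 8*12435 = 12117/919 - 99480 = -91410003/919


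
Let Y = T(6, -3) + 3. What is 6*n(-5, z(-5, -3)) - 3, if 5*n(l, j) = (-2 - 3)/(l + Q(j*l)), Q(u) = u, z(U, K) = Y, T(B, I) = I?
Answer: -9/5 ≈ -1.8000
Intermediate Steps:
Y = 0 (Y = -3 + 3 = 0)
z(U, K) = 0
n(l, j) = -1/(l + j*l) (n(l, j) = ((-2 - 3)/(l + j*l))/5 = (-5/(l + j*l))/5 = -1/(l + j*l))
6*n(-5, z(-5, -3)) - 3 = 6*(-1/(-5*(1 + 0))) - 3 = 6*(-1*(-⅕)/1) - 3 = 6*(-1*(-⅕)*1) - 3 = 6*(⅕) - 3 = 6/5 - 3 = -9/5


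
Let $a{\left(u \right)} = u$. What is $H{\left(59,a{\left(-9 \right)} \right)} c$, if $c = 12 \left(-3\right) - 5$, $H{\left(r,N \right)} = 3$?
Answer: $-123$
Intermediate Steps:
$c = -41$ ($c = -36 - 5 = -41$)
$H{\left(59,a{\left(-9 \right)} \right)} c = 3 \left(-41\right) = -123$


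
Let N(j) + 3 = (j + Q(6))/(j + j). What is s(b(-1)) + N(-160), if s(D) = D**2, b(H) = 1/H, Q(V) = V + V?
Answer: -123/80 ≈ -1.5375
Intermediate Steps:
Q(V) = 2*V
N(j) = -3 + (12 + j)/(2*j) (N(j) = -3 + (j + 2*6)/(j + j) = -3 + (j + 12)/((2*j)) = -3 + (12 + j)*(1/(2*j)) = -3 + (12 + j)/(2*j))
s(b(-1)) + N(-160) = (1/(-1))**2 + (-5/2 + 6/(-160)) = (-1)**2 + (-5/2 + 6*(-1/160)) = 1 + (-5/2 - 3/80) = 1 - 203/80 = -123/80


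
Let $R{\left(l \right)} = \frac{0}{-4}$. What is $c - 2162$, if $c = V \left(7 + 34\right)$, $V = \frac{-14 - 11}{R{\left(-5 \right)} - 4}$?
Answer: $- \frac{7623}{4} \approx -1905.8$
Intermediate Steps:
$R{\left(l \right)} = 0$ ($R{\left(l \right)} = 0 \left(- \frac{1}{4}\right) = 0$)
$V = \frac{25}{4}$ ($V = \frac{-14 - 11}{0 - 4} = - \frac{25}{-4} = \left(-25\right) \left(- \frac{1}{4}\right) = \frac{25}{4} \approx 6.25$)
$c = \frac{1025}{4}$ ($c = \frac{25 \left(7 + 34\right)}{4} = \frac{25}{4} \cdot 41 = \frac{1025}{4} \approx 256.25$)
$c - 2162 = \frac{1025}{4} - 2162 = - \frac{7623}{4}$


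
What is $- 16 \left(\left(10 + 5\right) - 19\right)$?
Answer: $64$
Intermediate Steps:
$- 16 \left(\left(10 + 5\right) - 19\right) = - 16 \left(15 - 19\right) = \left(-16\right) \left(-4\right) = 64$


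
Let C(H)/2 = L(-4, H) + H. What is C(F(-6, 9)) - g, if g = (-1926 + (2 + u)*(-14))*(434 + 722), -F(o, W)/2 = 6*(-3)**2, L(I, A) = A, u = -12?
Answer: 2064184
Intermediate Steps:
F(o, W) = -108 (F(o, W) = -12*(-3)**2 = -12*9 = -2*54 = -108)
C(H) = 4*H (C(H) = 2*(H + H) = 2*(2*H) = 4*H)
g = -2064616 (g = (-1926 + (2 - 12)*(-14))*(434 + 722) = (-1926 - 10*(-14))*1156 = (-1926 + 140)*1156 = -1786*1156 = -2064616)
C(F(-6, 9)) - g = 4*(-108) - 1*(-2064616) = -432 + 2064616 = 2064184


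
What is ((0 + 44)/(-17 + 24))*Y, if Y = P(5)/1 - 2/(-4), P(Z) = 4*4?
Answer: 726/7 ≈ 103.71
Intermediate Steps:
P(Z) = 16
Y = 33/2 (Y = 16/1 - 2/(-4) = 16*1 - 2*(-¼) = 16 + ½ = 33/2 ≈ 16.500)
((0 + 44)/(-17 + 24))*Y = ((0 + 44)/(-17 + 24))*(33/2) = (44/7)*(33/2) = 726/7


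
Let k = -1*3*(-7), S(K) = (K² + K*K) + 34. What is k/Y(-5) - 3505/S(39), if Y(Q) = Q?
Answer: -82121/15380 ≈ -5.3395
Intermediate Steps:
S(K) = 34 + 2*K² (S(K) = (K² + K²) + 34 = 2*K² + 34 = 34 + 2*K²)
k = 21 (k = -3*(-7) = 21)
k/Y(-5) - 3505/S(39) = 21/(-5) - 3505/(34 + 2*39²) = 21*(-⅕) - 3505/(34 + 2*1521) = -21/5 - 3505/(34 + 3042) = -21/5 - 3505/3076 = -82121/15380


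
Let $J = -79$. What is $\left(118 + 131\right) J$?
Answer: $-19671$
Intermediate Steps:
$\left(118 + 131\right) J = \left(118 + 131\right) \left(-79\right) = 249 \left(-79\right) = -19671$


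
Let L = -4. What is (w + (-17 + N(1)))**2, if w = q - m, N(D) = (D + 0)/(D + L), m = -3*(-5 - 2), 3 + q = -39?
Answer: 58081/9 ≈ 6453.4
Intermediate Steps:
q = -42 (q = -3 - 39 = -42)
m = 21 (m = -3*(-7) = 21)
N(D) = D/(-4 + D) (N(D) = (D + 0)/(D - 4) = D/(-4 + D))
w = -63 (w = -42 - 1*21 = -42 - 21 = -63)
(w + (-17 + N(1)))**2 = (-63 + (-17 + 1/(-4 + 1)))**2 = (-63 + (-17 + 1/(-3)))**2 = (-63 + (-17 + 1*(-1/3)))**2 = (-63 + (-17 - 1/3))**2 = (-63 - 52/3)**2 = (-241/3)**2 = 58081/9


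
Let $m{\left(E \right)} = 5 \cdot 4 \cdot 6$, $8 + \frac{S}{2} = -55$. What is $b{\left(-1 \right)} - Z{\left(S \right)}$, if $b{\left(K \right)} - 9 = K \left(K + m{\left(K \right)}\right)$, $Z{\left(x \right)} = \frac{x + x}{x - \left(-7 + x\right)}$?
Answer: $-74$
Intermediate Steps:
$S = -126$ ($S = -16 + 2 \left(-55\right) = -16 - 110 = -126$)
$m{\left(E \right)} = 120$ ($m{\left(E \right)} = 20 \cdot 6 = 120$)
$Z{\left(x \right)} = \frac{2 x}{7}$
$b{\left(K \right)} = 9 + K \left(120 + K\right)$ ($b{\left(K \right)} = 9 + K \left(K + 120\right) = 9 + K \left(120 + K\right)$)
$b{\left(-1 \right)} - Z{\left(S \right)} = \left(9 + \left(-1\right)^{2} + 120 \left(-1\right)\right) - \frac{2}{7} \left(-126\right) = \left(9 + 1 - 120\right) - -36 = -110 + 36 = -74$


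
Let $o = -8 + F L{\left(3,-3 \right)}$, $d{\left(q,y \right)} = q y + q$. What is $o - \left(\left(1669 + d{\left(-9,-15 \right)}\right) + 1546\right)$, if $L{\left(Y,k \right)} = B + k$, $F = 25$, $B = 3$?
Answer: $-3349$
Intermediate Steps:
$d{\left(q,y \right)} = q + q y$
$L{\left(Y,k \right)} = 3 + k$
$o = -8$ ($o = -8 + 25 \left(3 - 3\right) = -8 + 25 \cdot 0 = -8 + 0 = -8$)
$o - \left(\left(1669 + d{\left(-9,-15 \right)}\right) + 1546\right) = -8 - \left(\left(1669 - 9 \left(1 - 15\right)\right) + 1546\right) = -8 - \left(\left(1669 - -126\right) + 1546\right) = -8 - \left(\left(1669 + 126\right) + 1546\right) = -8 - \left(1795 + 1546\right) = -8 - 3341 = -3349$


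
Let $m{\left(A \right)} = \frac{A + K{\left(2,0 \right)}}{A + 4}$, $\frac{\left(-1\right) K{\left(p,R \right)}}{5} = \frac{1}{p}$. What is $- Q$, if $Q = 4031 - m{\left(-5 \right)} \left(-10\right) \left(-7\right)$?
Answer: $-3506$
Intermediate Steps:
$K{\left(p,R \right)} = - \frac{5}{p}$
$m{\left(A \right)} = \frac{- \frac{5}{2} + A}{4 + A}$ ($m{\left(A \right)} = \frac{A - \frac{5}{2}}{A + 4} = \frac{A - \frac{5}{2}}{4 + A} = \frac{- \frac{5}{2} + A}{4 + A}$)
$Q = 3506$ ($Q = 4031 - \frac{- \frac{5}{2} - 5}{4 - 5} \left(-10\right) \left(-7\right) = 4031 - \frac{1}{-1} \left(- \frac{15}{2}\right) \left(-10\right) \left(-7\right) = 4031 - \left(-1\right) \left(- \frac{15}{2}\right) \left(-10\right) \left(-7\right) = 4031 - \frac{15}{2} \left(-10\right) \left(-7\right) = 4031 - \left(-75\right) \left(-7\right) = 4031 - 525 = 3506$)
$- Q = \left(-1\right) 3506 = -3506$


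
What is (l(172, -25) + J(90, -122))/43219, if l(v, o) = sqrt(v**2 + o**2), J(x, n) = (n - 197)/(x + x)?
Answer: -29/707220 + sqrt(30209)/43219 ≈ 0.0039805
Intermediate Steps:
J(x, n) = (-197 + n)/(2*x) (J(x, n) = (-197 + n)/((2*x)) = (-197 + n)*(1/(2*x)) = (-197 + n)/(2*x))
l(v, o) = sqrt(o**2 + v**2)
(l(172, -25) + J(90, -122))/43219 = (sqrt((-25)**2 + 172**2) + (1/2)*(-197 - 122)/90)/43219 = (sqrt(625 + 29584) + (1/2)*(1/90)*(-319))*(1/43219) = (sqrt(30209) - 319/180)*(1/43219) = (-319/180 + sqrt(30209))*(1/43219) = -29/707220 + sqrt(30209)/43219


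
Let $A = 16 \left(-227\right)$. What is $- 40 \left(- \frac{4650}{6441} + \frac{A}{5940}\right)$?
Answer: $\frac{34009808}{637659} \approx 53.335$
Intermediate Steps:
$A = -3632$
$- 40 \left(- \frac{4650}{6441} + \frac{A}{5940}\right) = - 40 \left(- \frac{4650}{6441} - \frac{3632}{5940}\right) = - 40 \left(\left(-4650\right) \frac{1}{6441} - \frac{908}{1485}\right) = - 40 \left(- \frac{1550}{2147} - \frac{908}{1485}\right) = \left(-40\right) \left(- \frac{4251226}{3188295}\right) = \frac{34009808}{637659}$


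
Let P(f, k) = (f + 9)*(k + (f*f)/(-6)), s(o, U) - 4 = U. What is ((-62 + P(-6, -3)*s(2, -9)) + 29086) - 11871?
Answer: 17288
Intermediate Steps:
s(o, U) = 4 + U
P(f, k) = (9 + f)*(k - f²/6) (P(f, k) = (9 + f)*(k + f²*(-⅙)) = (9 + f)*(k - f²/6))
((-62 + P(-6, -3)*s(2, -9)) + 29086) - 11871 = ((-62 + (9*(-3) - 3/2*(-6)² - ⅙*(-6)³ - 6*(-3))*(4 - 9)) + 29086) - 11871 = ((-62 + (-27 - 3/2*36 - ⅙*(-216) + 18)*(-5)) + 29086) - 11871 = ((-62 + (-27 - 54 + 36 + 18)*(-5)) + 29086) - 11871 = ((-62 - 27*(-5)) + 29086) - 11871 = ((-62 + 135) + 29086) - 11871 = (73 + 29086) - 11871 = 29159 - 11871 = 17288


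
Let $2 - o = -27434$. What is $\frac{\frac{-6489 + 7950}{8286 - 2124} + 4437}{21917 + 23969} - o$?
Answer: $- \frac{2585829605899}{94249844} \approx -27436.0$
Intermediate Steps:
$o = 27436$ ($o = 2 - -27434 = 2 + 27434 = 27436$)
$\frac{\frac{-6489 + 7950}{8286 - 2124} + 4437}{21917 + 23969} - o = \frac{\frac{-6489 + 7950}{8286 - 2124} + 4437}{21917 + 23969} - 27436 = \frac{\frac{1461}{6162} + 4437}{45886} - 27436 = \left(1461 \cdot \frac{1}{6162} + 4437\right) \frac{1}{45886} - 27436 = \left(\frac{487}{2054} + 4437\right) \frac{1}{45886} - 27436 = \frac{9114085}{2054} \cdot \frac{1}{45886} - 27436 = \frac{9114085}{94249844} - 27436 = - \frac{2585829605899}{94249844}$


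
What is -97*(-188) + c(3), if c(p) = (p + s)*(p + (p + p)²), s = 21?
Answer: 19172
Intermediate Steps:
c(p) = (21 + p)*(p + 4*p²) (c(p) = (p + 21)*(p + (p + p)²) = (21 + p)*(p + (2*p)²) = (21 + p)*(p + 4*p²))
-97*(-188) + c(3) = -97*(-188) + 3*(21 + 4*3² + 85*3) = 18236 + 3*(21 + 4*9 + 255) = 18236 + 3*(21 + 36 + 255) = 18236 + 3*312 = 18236 + 936 = 19172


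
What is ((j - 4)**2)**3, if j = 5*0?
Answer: 4096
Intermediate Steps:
j = 0
((j - 4)**2)**3 = ((0 - 4)**2)**3 = ((-4)**2)**3 = 16**3 = 4096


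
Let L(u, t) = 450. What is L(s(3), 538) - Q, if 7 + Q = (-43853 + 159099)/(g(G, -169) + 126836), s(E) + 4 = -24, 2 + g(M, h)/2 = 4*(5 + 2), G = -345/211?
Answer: 28936285/63444 ≈ 456.09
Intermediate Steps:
G = -345/211 (G = -345*1/211 = -345/211 ≈ -1.6351)
g(M, h) = 52 (g(M, h) = -4 + 2*(4*(5 + 2)) = -4 + 2*(4*7) = -4 + 2*28 = -4 + 56 = 52)
s(E) = -28 (s(E) = -4 - 24 = -28)
Q = -386485/63444 (Q = -7 + (-43853 + 159099)/(52 + 126836) = -7 + 115246/126888 = -7 + 115246*(1/126888) = -7 + 57623/63444 = -386485/63444 ≈ -6.0918)
L(s(3), 538) - Q = 450 - 1*(-386485/63444) = 450 + 386485/63444 = 28936285/63444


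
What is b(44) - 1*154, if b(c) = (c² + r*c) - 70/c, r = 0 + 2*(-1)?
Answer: 37233/22 ≈ 1692.4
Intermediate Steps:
r = -2 (r = 0 - 2 = -2)
b(c) = c² - 70/c - 2*c (b(c) = (c² - 2*c) - 70/c = c² - 70/c - 2*c)
b(44) - 1*154 = (-70 + 44²*(-2 + 44))/44 - 1*154 = (-70 + 1936*42)/44 - 154 = (-70 + 81312)/44 - 154 = (1/44)*81242 - 154 = 40621/22 - 154 = 37233/22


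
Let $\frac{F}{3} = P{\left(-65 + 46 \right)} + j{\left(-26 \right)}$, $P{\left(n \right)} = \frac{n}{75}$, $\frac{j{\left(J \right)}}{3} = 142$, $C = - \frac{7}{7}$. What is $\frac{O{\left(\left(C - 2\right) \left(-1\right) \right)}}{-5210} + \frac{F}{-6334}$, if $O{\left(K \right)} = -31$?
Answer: $- \frac{8072583}{41250175} \approx -0.1957$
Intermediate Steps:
$C = -1$ ($C = \left(-7\right) \frac{1}{7} = -1$)
$j{\left(J \right)} = 426$ ($j{\left(J \right)} = 3 \cdot 142 = 426$)
$P{\left(n \right)} = \frac{n}{75}$ ($P{\left(n \right)} = n \frac{1}{75} = \frac{n}{75}$)
$F = \frac{31931}{25}$ ($F = 3 \left(\frac{-65 + 46}{75} + 426\right) = 3 \left(\frac{1}{75} \left(-19\right) + 426\right) = 3 \left(- \frac{19}{75} + 426\right) = 3 \cdot \frac{31931}{75} = \frac{31931}{25} \approx 1277.2$)
$\frac{O{\left(\left(C - 2\right) \left(-1\right) \right)}}{-5210} + \frac{F}{-6334} = - \frac{31}{-5210} + \frac{31931}{25 \left(-6334\right)} = \left(-31\right) \left(- \frac{1}{5210}\right) + \frac{31931}{25} \left(- \frac{1}{6334}\right) = \frac{31}{5210} - \frac{31931}{158350} = - \frac{8072583}{41250175}$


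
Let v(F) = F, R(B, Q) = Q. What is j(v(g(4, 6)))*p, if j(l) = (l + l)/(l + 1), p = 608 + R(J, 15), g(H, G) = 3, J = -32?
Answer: 1869/2 ≈ 934.50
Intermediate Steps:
p = 623 (p = 608 + 15 = 623)
j(l) = 2*l/(1 + l) (j(l) = (2*l)/(1 + l) = 2*l/(1 + l))
j(v(g(4, 6)))*p = (2*3/(1 + 3))*623 = (2*3/4)*623 = (2*3*(1/4))*623 = (3/2)*623 = 1869/2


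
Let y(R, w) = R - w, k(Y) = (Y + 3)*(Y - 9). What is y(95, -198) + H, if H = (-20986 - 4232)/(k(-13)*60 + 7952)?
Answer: 3086159/10576 ≈ 291.81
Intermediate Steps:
k(Y) = (-9 + Y)*(3 + Y) (k(Y) = (3 + Y)*(-9 + Y) = (-9 + Y)*(3 + Y))
H = -12609/10576 (H = (-20986 - 4232)/((-27 + (-13)² - 6*(-13))*60 + 7952) = -25218/((-27 + 169 + 78)*60 + 7952) = -25218/(220*60 + 7952) = -25218/(13200 + 7952) = -25218/21152 = -25218*1/21152 = -12609/10576 ≈ -1.1922)
y(95, -198) + H = (95 - 1*(-198)) - 12609/10576 = (95 + 198) - 12609/10576 = 293 - 12609/10576 = 3086159/10576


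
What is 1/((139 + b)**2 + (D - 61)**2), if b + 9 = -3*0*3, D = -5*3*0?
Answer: 1/20621 ≈ 4.8494e-5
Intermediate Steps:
D = 0 (D = -15*0 = 0)
b = -9 (b = -9 - 3*0*3 = -9 + 0*3 = -9 + 0 = -9)
1/((139 + b)**2 + (D - 61)**2) = 1/((139 - 9)**2 + (0 - 61)**2) = 1/(130**2 + (-61)**2) = 1/(16900 + 3721) = 1/20621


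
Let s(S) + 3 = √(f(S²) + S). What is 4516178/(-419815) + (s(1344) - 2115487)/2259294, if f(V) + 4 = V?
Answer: -5545744146341/474242755305 + √451919/1129647 ≈ -11.693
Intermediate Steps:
f(V) = -4 + V
s(S) = -3 + √(-4 + S + S²) (s(S) = -3 + √((-4 + S²) + S) = -3 + √(-4 + S + S²))
4516178/(-419815) + (s(1344) - 2115487)/2259294 = 4516178/(-419815) + ((-3 + √(-4 + 1344 + 1344²)) - 2115487)/2259294 = 4516178*(-1/419815) + ((-3 + √(-4 + 1344 + 1806336)) - 2115487)*(1/2259294) = -4516178/419815 + ((-3 + √1807676) - 2115487)*(1/2259294) = -4516178/419815 + ((-3 + 2*√451919) - 2115487)*(1/2259294) = -4516178/419815 + (-2115490 + 2*√451919)*(1/2259294) = -4516178/419815 + (-1057745/1129647 + √451919/1129647) = -5545744146341/474242755305 + √451919/1129647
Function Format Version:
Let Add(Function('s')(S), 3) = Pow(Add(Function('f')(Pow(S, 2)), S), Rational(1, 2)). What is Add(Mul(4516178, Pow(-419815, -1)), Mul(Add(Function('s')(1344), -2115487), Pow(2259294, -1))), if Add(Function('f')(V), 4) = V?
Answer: Add(Rational(-5545744146341, 474242755305), Mul(Rational(1, 1129647), Pow(451919, Rational(1, 2)))) ≈ -11.693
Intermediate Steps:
Function('f')(V) = Add(-4, V)
Function('s')(S) = Add(-3, Pow(Add(-4, S, Pow(S, 2)), Rational(1, 2))) (Function('s')(S) = Add(-3, Pow(Add(Add(-4, Pow(S, 2)), S), Rational(1, 2))) = Add(-3, Pow(Add(-4, S, Pow(S, 2)), Rational(1, 2))))
Add(Mul(4516178, Pow(-419815, -1)), Mul(Add(Function('s')(1344), -2115487), Pow(2259294, -1))) = Add(Mul(4516178, Pow(-419815, -1)), Mul(Add(Add(-3, Pow(Add(-4, 1344, Pow(1344, 2)), Rational(1, 2))), -2115487), Pow(2259294, -1))) = Add(Mul(4516178, Rational(-1, 419815)), Mul(Add(Add(-3, Pow(Add(-4, 1344, 1806336), Rational(1, 2))), -2115487), Rational(1, 2259294))) = Add(Rational(-4516178, 419815), Mul(Add(Add(-3, Pow(1807676, Rational(1, 2))), -2115487), Rational(1, 2259294))) = Add(Rational(-4516178, 419815), Mul(Add(Add(-3, Mul(2, Pow(451919, Rational(1, 2)))), -2115487), Rational(1, 2259294))) = Add(Rational(-4516178, 419815), Mul(Add(-2115490, Mul(2, Pow(451919, Rational(1, 2)))), Rational(1, 2259294))) = Add(Rational(-4516178, 419815), Add(Rational(-1057745, 1129647), Mul(Rational(1, 1129647), Pow(451919, Rational(1, 2))))) = Add(Rational(-5545744146341, 474242755305), Mul(Rational(1, 1129647), Pow(451919, Rational(1, 2))))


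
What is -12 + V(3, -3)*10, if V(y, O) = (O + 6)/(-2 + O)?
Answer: -18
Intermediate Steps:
V(y, O) = (6 + O)/(-2 + O)
-12 + V(3, -3)*10 = -12 + ((6 - 3)/(-2 - 3))*10 = -12 + (3/(-5))*10 = -12 - ⅕*3*10 = -12 - ⅗*10 = -12 - 6 = -18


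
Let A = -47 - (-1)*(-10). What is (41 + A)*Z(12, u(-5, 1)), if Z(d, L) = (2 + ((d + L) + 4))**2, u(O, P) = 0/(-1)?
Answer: -5184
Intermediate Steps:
u(O, P) = 0 (u(O, P) = 0*(-1) = 0)
Z(d, L) = (6 + L + d)**2 (Z(d, L) = (2 + ((L + d) + 4))**2 = (2 + (4 + L + d))**2 = (6 + L + d)**2)
A = -57 (A = -47 - 1*10 = -47 - 10 = -57)
(41 + A)*Z(12, u(-5, 1)) = (41 - 57)*(6 + 0 + 12)**2 = -16*18**2 = -16*324 = -5184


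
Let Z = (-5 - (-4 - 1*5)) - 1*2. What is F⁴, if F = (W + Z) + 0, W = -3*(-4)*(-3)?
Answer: 1336336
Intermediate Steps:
W = -36 (W = 12*(-3) = -36)
Z = 2 (Z = (-5 - (-4 - 5)) - 2 = (-5 - 1*(-9)) - 2 = (-5 + 9) - 2 = 4 - 2 = 2)
F = -34 (F = (-36 + 2) + 0 = -34 + 0 = -34)
F⁴ = (-34)⁴ = 1336336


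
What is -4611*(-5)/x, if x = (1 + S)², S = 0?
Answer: 23055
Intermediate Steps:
x = 1 (x = (1 + 0)² = 1² = 1)
-4611*(-5)/x = -4611*(-5)/1 = -4611*(-5) = 23055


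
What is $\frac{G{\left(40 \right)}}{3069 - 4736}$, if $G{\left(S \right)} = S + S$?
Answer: $- \frac{80}{1667} \approx -0.04799$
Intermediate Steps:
$G{\left(S \right)} = 2 S$
$\frac{G{\left(40 \right)}}{3069 - 4736} = \frac{2 \cdot 40}{3069 - 4736} = \frac{80}{3069 - 4736} = \frac{80}{-1667} = 80 \left(- \frac{1}{1667}\right) = - \frac{80}{1667}$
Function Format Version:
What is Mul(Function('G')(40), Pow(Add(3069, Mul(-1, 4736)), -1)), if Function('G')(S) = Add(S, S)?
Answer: Rational(-80, 1667) ≈ -0.047990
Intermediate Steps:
Function('G')(S) = Mul(2, S)
Mul(Function('G')(40), Pow(Add(3069, Mul(-1, 4736)), -1)) = Mul(Mul(2, 40), Pow(Add(3069, Mul(-1, 4736)), -1)) = Mul(80, Pow(Add(3069, -4736), -1)) = Mul(80, Pow(-1667, -1)) = Mul(80, Rational(-1, 1667)) = Rational(-80, 1667)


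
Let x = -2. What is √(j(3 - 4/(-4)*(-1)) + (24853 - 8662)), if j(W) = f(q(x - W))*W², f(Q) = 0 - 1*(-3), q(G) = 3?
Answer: √16203 ≈ 127.29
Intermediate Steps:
f(Q) = 3 (f(Q) = 0 + 3 = 3)
j(W) = 3*W²
√(j(3 - 4/(-4)*(-1)) + (24853 - 8662)) = √(3*(3 - 4/(-4)*(-1))² + (24853 - 8662)) = √(3*(3 - 4*(-¼)*(-1))² + 16191) = √(3*(3 + 1*(-1))² + 16191) = √(3*(3 - 1)² + 16191) = √(3*2² + 16191) = √(3*4 + 16191) = √(12 + 16191) = √16203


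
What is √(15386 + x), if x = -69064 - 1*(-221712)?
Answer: √168034 ≈ 409.92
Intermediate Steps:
x = 152648 (x = -69064 + 221712 = 152648)
√(15386 + x) = √(15386 + 152648) = √168034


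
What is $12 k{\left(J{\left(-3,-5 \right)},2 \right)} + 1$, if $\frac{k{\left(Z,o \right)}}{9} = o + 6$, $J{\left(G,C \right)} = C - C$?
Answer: $865$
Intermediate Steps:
$J{\left(G,C \right)} = 0$
$k{\left(Z,o \right)} = 54 + 9 o$ ($k{\left(Z,o \right)} = 9 \left(o + 6\right) = 9 \left(6 + o\right) = 54 + 9 o$)
$12 k{\left(J{\left(-3,-5 \right)},2 \right)} + 1 = 12 \left(54 + 9 \cdot 2\right) + 1 = 12 \left(54 + 18\right) + 1 = 12 \cdot 72 + 1 = 864 + 1 = 865$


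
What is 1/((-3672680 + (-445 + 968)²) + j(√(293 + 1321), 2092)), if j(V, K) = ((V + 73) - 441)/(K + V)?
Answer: -247846275397/842466958567707210 - 41*√1614/842466958567707210 ≈ -2.9419e-7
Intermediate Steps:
j(V, K) = (-368 + V)/(K + V) (j(V, K) = ((73 + V) - 441)/(K + V) = (-368 + V)/(K + V))
1/((-3672680 + (-445 + 968)²) + j(√(293 + 1321), 2092)) = 1/((-3672680 + (-445 + 968)²) + (-368 + √(293 + 1321))/(2092 + √(293 + 1321))) = 1/((-3672680 + 523²) + (-368 + √1614)/(2092 + √1614)) = 1/((-3672680 + 273529) + (-368 + √1614)/(2092 + √1614)) = 1/(-3399151 + (-368 + √1614)/(2092 + √1614))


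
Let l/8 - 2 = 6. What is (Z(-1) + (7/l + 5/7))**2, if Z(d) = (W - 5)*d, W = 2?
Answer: 2934369/200704 ≈ 14.620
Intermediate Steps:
l = 64 (l = 16 + 8*6 = 16 + 48 = 64)
Z(d) = -3*d (Z(d) = (2 - 5)*d = -3*d)
(Z(-1) + (7/l + 5/7))**2 = (-3*(-1) + (7/64 + 5/7))**2 = (3 + (7*(1/64) + 5*(1/7)))**2 = (3 + (7/64 + 5/7))**2 = (3 + 369/448)**2 = (1713/448)**2 = 2934369/200704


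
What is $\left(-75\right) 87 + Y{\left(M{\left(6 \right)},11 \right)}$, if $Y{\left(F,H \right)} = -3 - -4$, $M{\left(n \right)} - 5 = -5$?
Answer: $-6524$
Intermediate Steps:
$M{\left(n \right)} = 0$ ($M{\left(n \right)} = 5 - 5 = 0$)
$Y{\left(F,H \right)} = 1$ ($Y{\left(F,H \right)} = -3 + 4 = 1$)
$\left(-75\right) 87 + Y{\left(M{\left(6 \right)},11 \right)} = \left(-75\right) 87 + 1 = -6525 + 1 = -6524$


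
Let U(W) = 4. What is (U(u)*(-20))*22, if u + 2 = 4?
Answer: -1760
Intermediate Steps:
u = 2 (u = -2 + 4 = 2)
(U(u)*(-20))*22 = (4*(-20))*22 = -80*22 = -1760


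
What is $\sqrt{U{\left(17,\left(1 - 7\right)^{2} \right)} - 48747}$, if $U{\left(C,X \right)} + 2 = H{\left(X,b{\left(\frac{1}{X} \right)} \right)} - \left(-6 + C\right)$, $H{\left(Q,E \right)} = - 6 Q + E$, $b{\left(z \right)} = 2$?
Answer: $i \sqrt{48974} \approx 221.3 i$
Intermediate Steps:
$H{\left(Q,E \right)} = E - 6 Q$
$U{\left(C,X \right)} = 6 - C - 6 X$ ($U{\left(C,X \right)} = -2 - \left(-8 + C + 6 X\right) = 6 - C - 6 X$)
$\sqrt{U{\left(17,\left(1 - 7\right)^{2} \right)} - 48747} = \sqrt{\left(6 - 17 - 6 \left(1 - 7\right)^{2}\right) - 48747} = \sqrt{\left(6 - 17 - 6 \left(-6\right)^{2}\right) - 48747} = \sqrt{\left(6 - 17 - 216\right) - 48747} = \sqrt{-227 - 48747} = \sqrt{-48974} = i \sqrt{48974}$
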